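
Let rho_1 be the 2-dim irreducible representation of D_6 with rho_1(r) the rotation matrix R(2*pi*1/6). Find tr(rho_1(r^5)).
chi_{rho_1}(r^5) = 2*cos(2*pi*1*5/6) = 1

Explanation: rho_1(r^5) is rotation by angle 2*pi*1*5/6, whose trace is 2*cos(2*pi*1*5/6) = 1.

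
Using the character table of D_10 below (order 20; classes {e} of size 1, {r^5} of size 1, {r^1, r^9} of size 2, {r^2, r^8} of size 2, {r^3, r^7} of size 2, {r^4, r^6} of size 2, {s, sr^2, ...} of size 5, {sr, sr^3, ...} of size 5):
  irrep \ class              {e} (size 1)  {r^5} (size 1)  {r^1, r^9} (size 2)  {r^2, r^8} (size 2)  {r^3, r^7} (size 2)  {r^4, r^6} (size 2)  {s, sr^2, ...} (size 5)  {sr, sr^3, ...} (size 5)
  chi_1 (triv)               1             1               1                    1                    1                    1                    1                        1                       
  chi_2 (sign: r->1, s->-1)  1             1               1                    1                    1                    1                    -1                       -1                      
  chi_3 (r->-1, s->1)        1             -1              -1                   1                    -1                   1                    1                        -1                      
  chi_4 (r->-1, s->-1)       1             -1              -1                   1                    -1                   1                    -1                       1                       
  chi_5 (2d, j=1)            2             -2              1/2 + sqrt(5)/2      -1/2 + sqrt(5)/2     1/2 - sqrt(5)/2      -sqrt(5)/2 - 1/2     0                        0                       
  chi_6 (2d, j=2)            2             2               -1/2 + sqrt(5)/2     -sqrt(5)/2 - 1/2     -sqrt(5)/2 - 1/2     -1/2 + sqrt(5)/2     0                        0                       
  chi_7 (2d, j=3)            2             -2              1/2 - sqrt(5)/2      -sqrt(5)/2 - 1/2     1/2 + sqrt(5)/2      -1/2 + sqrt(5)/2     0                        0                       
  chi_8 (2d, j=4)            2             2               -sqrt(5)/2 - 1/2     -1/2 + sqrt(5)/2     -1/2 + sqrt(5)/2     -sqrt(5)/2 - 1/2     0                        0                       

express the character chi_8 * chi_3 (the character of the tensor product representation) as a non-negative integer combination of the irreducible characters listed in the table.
chi_8 tensor chi_3 = chi_5 (all other irreducibles have multiplicity 0).

Proof sketch: The character of a tensor product is the pointwise product (chi_8 * chi_3)(C) = chi_8(C) * chi_3(C):
  {e}: (2)*(1), {r^5}: (2)*(-1), {r^1, r^9}: (-sqrt(5)/2 - 1/2)*(-1), {r^2, r^8}: (-1/2 + sqrt(5)/2)*(1), {r^3, r^7}: (-1/2 + sqrt(5)/2)*(-1), {r^4, r^6}: (-sqrt(5)/2 - 1/2)*(1), {s, sr^2, ...}: (0)*(1), {sr, sr^3, ...}: (0)*(-1)
so (chi_8 * chi_3) takes values
  {e} -> 2, {r^5} -> -2, {r^1, r^9} -> 1/2 + sqrt(5)/2, {r^2, r^8} -> -1/2 + sqrt(5)/2, {r^3, r^7} -> 1/2 - sqrt(5)/2, {r^4, r^6} -> -sqrt(5)/2 - 1/2, {s, sr^2, ...} -> 0, {sr, sr^3, ...} -> 0.
Now take the inner product of this character with each irreducible chi from the table, <chi_8*chi_3, chi> = (1/20) sum_C |C| (chi_8*chi_3)(C) conj(chi(C)):
  <chi_8*chi_3, chi_1> = (1/20)[1*(2)*conj(1) + 1*(-2)*conj(1) + 2*(1/2 + sqrt(5)/2)*conj(1) + 2*(-1/2 + sqrt(5)/2)*conj(1) + 2*(1/2 - sqrt(5)/2)*conj(1) + 2*(-sqrt(5)/2 - 1/2)*conj(1) + 5*(0)*conj(1) + 5*(0)*conj(1)]
      = (1/20)[(2) + (-2) + (1 + sqrt(5)) + (-1 + sqrt(5)) + (1 - sqrt(5)) + (-sqrt(5) - 1) + (0) + (0)] = 0/20 = 0
  <chi_8*chi_3, chi_2> = (1/20)[1*(2)*conj(1) + 1*(-2)*conj(1) + 2*(1/2 + sqrt(5)/2)*conj(1) + 2*(-1/2 + sqrt(5)/2)*conj(1) + 2*(1/2 - sqrt(5)/2)*conj(1) + 2*(-sqrt(5)/2 - 1/2)*conj(1) + 5*(0)*conj(-1) + 5*(0)*conj(-1)]
      = (1/20)[(2) + (-2) + (1 + sqrt(5)) + (-1 + sqrt(5)) + (1 - sqrt(5)) + (-sqrt(5) - 1) + (0) + (0)] = 0/20 = 0
  <chi_8*chi_3, chi_3> = (1/20)[1*(2)*conj(1) + 1*(-2)*conj(-1) + 2*(1/2 + sqrt(5)/2)*conj(-1) + 2*(-1/2 + sqrt(5)/2)*conj(1) + 2*(1/2 - sqrt(5)/2)*conj(-1) + 2*(-sqrt(5)/2 - 1/2)*conj(1) + 5*(0)*conj(1) + 5*(0)*conj(-1)]
      = (1/20)[(2) + (2) + (-sqrt(5) - 1) + (-1 + sqrt(5)) + (-1 + sqrt(5)) + (-sqrt(5) - 1) + (0) + (0)] = 0/20 = 0
  <chi_8*chi_3, chi_4> = (1/20)[1*(2)*conj(1) + 1*(-2)*conj(-1) + 2*(1/2 + sqrt(5)/2)*conj(-1) + 2*(-1/2 + sqrt(5)/2)*conj(1) + 2*(1/2 - sqrt(5)/2)*conj(-1) + 2*(-sqrt(5)/2 - 1/2)*conj(1) + 5*(0)*conj(-1) + 5*(0)*conj(1)]
      = (1/20)[(2) + (2) + (-sqrt(5) - 1) + (-1 + sqrt(5)) + (-1 + sqrt(5)) + (-sqrt(5) - 1) + (0) + (0)] = 0/20 = 0
  <chi_8*chi_3, chi_5> = (1/20)[1*(2)*conj(2) + 1*(-2)*conj(-2) + 2*(1/2 + sqrt(5)/2)*conj(1/2 + sqrt(5)/2) + 2*(-1/2 + sqrt(5)/2)*conj(-1/2 + sqrt(5)/2) + 2*(1/2 - sqrt(5)/2)*conj(1/2 - sqrt(5)/2) + 2*(-sqrt(5)/2 - 1/2)*conj(-sqrt(5)/2 - 1/2) + 5*(0)*conj(0) + 5*(0)*conj(0)]
      = (1/20)[(4) + (4) + (sqrt(5) + 3) + (3 - sqrt(5)) + (3 - sqrt(5)) + (sqrt(5) + 3) + (0) + (0)] = 20/20 = 1
  <chi_8*chi_3, chi_6> = (1/20)[1*(2)*conj(2) + 1*(-2)*conj(2) + 2*(1/2 + sqrt(5)/2)*conj(-1/2 + sqrt(5)/2) + 2*(-1/2 + sqrt(5)/2)*conj(-sqrt(5)/2 - 1/2) + 2*(1/2 - sqrt(5)/2)*conj(-sqrt(5)/2 - 1/2) + 2*(-sqrt(5)/2 - 1/2)*conj(-1/2 + sqrt(5)/2) + 5*(0)*conj(0) + 5*(0)*conj(0)]
      = (1/20)[(4) + (-4) + (2) + (-2) + (2) + (-2) + (0) + (0)] = 0/20 = 0
  <chi_8*chi_3, chi_7> = (1/20)[1*(2)*conj(2) + 1*(-2)*conj(-2) + 2*(1/2 + sqrt(5)/2)*conj(1/2 - sqrt(5)/2) + 2*(-1/2 + sqrt(5)/2)*conj(-sqrt(5)/2 - 1/2) + 2*(1/2 - sqrt(5)/2)*conj(1/2 + sqrt(5)/2) + 2*(-sqrt(5)/2 - 1/2)*conj(-1/2 + sqrt(5)/2) + 5*(0)*conj(0) + 5*(0)*conj(0)]
      = (1/20)[(4) + (4) + (-2) + (-2) + (-2) + (-2) + (0) + (0)] = 0/20 = 0
  <chi_8*chi_3, chi_8> = (1/20)[1*(2)*conj(2) + 1*(-2)*conj(2) + 2*(1/2 + sqrt(5)/2)*conj(-sqrt(5)/2 - 1/2) + 2*(-1/2 + sqrt(5)/2)*conj(-1/2 + sqrt(5)/2) + 2*(1/2 - sqrt(5)/2)*conj(-1/2 + sqrt(5)/2) + 2*(-sqrt(5)/2 - 1/2)*conj(-sqrt(5)/2 - 1/2) + 5*(0)*conj(0) + 5*(0)*conj(0)]
      = (1/20)[(4) + (-4) + (-3 - sqrt(5)) + (3 - sqrt(5)) + (-3 + sqrt(5)) + (sqrt(5) + 3) + (0) + (0)] = 0/20 = 0
Hence the multiplicities are chi_5: 1. Dimension check: dim(chi_8)*dim(chi_3) = 2*1 = 2 and sum (mult * dim) = 1*2 = 2.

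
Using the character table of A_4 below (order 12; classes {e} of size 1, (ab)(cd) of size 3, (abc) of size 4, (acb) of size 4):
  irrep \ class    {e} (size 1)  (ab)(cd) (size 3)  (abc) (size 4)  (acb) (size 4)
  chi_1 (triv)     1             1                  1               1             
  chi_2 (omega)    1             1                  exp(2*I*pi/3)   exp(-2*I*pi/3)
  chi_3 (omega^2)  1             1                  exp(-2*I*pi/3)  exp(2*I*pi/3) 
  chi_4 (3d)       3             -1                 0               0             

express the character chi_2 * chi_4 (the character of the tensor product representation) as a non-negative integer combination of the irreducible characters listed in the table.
chi_2 tensor chi_4 = chi_4 (all other irreducibles have multiplicity 0).

Argument: The character of a tensor product is the pointwise product (chi_2 * chi_4)(C) = chi_2(C) * chi_4(C):
  {e}: (1)*(3), (ab)(cd): (1)*(-1), (abc): (exp(2*I*pi/3))*(0), (acb): (exp(-2*I*pi/3))*(0)
so (chi_2 * chi_4) takes values
  {e} -> 3, (ab)(cd) -> -1, (abc) -> 0, (acb) -> 0.
Now take the inner product of this character with each irreducible chi from the table, <chi_2*chi_4, chi> = (1/12) sum_C |C| (chi_2*chi_4)(C) conj(chi(C)):
  <chi_2*chi_4, chi_1> = (1/12)[1*(3)*conj(1) + 3*(-1)*conj(1) + 4*(0)*conj(1) + 4*(0)*conj(1)]
      = (1/12)[(3) + (-3) + (0) + (0)] = 0/12 = 0
  <chi_2*chi_4, chi_2> = (1/12)[1*(3)*conj(1) + 3*(-1)*conj(1) + 4*(0)*conj(exp(2*I*pi/3)) + 4*(0)*conj(exp(-2*I*pi/3))]
      = (1/12)[(3) + (-3) + (0) + (0)] = 0/12 = 0
  <chi_2*chi_4, chi_3> = (1/12)[1*(3)*conj(1) + 3*(-1)*conj(1) + 4*(0)*conj(exp(-2*I*pi/3)) + 4*(0)*conj(exp(2*I*pi/3))]
      = (1/12)[(3) + (-3) + (0) + (0)] = 0/12 = 0
  <chi_2*chi_4, chi_4> = (1/12)[1*(3)*conj(3) + 3*(-1)*conj(-1) + 4*(0)*conj(0) + 4*(0)*conj(0)]
      = (1/12)[(9) + (3) + (0) + (0)] = 12/12 = 1
(Exp terms are combined using exp(i*s)*conj(exp(i*t)) = exp(i*(s-t)), and sums of them are collapsed using the identity that for every m > 1 the m distinct m-th roots of unity sum to 0, e.g. 1 + exp(2*I*pi/3) + exp(-2*I*pi/3) = 0.)
Hence the multiplicities are chi_4: 1. Dimension check: dim(chi_2)*dim(chi_4) = 1*3 = 3 and sum (mult * dim) = 1*3 = 3.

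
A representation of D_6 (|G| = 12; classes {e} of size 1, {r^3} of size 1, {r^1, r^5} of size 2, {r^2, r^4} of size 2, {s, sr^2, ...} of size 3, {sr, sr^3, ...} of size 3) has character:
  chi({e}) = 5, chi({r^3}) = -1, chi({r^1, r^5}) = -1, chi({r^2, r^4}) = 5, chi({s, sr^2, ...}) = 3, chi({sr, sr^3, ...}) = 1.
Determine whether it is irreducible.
Not irreducible (reducible): <chi, chi> = 9 > 1.

Proof sketch: <chi, chi> = (1/|G|) sum_C |C| * |chi(C)|^2 = (1/12)[1*|5|^2 + 1*|-1|^2 + 2*|-1|^2 + 2*|5|^2 + 3*|3|^2 + 3*|1|^2]
  = (1/12)[(25) + (1) + (2) + (50) + (27) + (3)] = 108/12 = 9.
A character is irreducible iff <chi, chi> = 1, so this representation is reducible.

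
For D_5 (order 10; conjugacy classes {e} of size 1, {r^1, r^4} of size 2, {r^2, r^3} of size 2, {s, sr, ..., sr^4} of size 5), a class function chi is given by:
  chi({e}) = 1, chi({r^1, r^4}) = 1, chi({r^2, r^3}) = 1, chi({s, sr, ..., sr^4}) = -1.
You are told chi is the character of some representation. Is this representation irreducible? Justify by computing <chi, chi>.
Irreducible: <chi, chi> = 1.

Explanation: <chi, chi> = (1/|G|) sum_C |C| * |chi(C)|^2 = (1/10)[1*|1|^2 + 2*|1|^2 + 2*|1|^2 + 5*|-1|^2]
  = (1/10)[(1) + (2) + (2) + (5)] = 10/10 = 1.
A character is irreducible iff <chi, chi> = 1, so this representation is irreducible.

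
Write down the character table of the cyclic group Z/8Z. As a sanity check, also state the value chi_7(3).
Character table of Z/8Z (irreps indexed chi_0,...,chi_7 with chi_k(m) = zeta_8^(k*m), zeta_8 = exp(2*pi*i/8)):
  irrep \ class  {0} (size 1)  {1} (size 1)    {2} (size 1)  {3} (size 1)    {4} (size 1)  {5} (size 1)    {6} (size 1)  {7} (size 1)  
  chi_0          1             1               1             1               1             1               1             1             
  chi_1          1             exp(I*pi/4)     I             exp(3*I*pi/4)   -1            exp(-3*I*pi/4)  -I            exp(-I*pi/4)  
  chi_2          1             I               -1            -I              1             I               -1            -I            
  chi_3          1             exp(3*I*pi/4)   -I            exp(I*pi/4)     -1            exp(-I*pi/4)    I             exp(-3*I*pi/4)
  chi_4          1             -1              1             -1              1             -1              1             -1            
  chi_5          1             exp(-3*I*pi/4)  I             exp(-I*pi/4)    -1            exp(I*pi/4)     -I            exp(3*I*pi/4) 
  chi_6          1             -I              -1            I               1             -I              -1            I             
  chi_7          1             exp(-I*pi/4)    -I            exp(-3*I*pi/4)  -1            exp(3*I*pi/4)   I             exp(I*pi/4)   

Spot check: chi_7(3) = zeta_8^(7*3) = zeta_8^21 = exp(-3*I*pi/4).

Details: Z/8Z is abelian, so all 8 irreducible complex representations are 1-dimensional. They are given by chi_k(m) = zeta_8^(k*m) for k = 0,...,7. Row orthogonality: sum_m chi_k(m) conj(chi_l(m)) = 8 * [k = l].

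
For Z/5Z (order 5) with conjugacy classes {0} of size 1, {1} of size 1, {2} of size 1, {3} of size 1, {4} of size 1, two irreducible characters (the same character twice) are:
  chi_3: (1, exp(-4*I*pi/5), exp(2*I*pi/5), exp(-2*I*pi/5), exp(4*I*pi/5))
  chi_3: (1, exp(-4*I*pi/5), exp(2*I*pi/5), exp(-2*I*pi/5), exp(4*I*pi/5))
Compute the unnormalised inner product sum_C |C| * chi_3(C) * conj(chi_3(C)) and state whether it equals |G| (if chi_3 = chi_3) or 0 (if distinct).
Sum = 5 = |G| = 5; so <chi_3, chi_3> = 1 (norm-1 confirms irreducibility).

Working: Compute term by term over conjugacy classes (|C| * chi_3(C) * conj(chi_3(C))):
  1*(1)*conj(1) + 1*(exp(-4*I*pi/5))*conj(exp(-4*I*pi/5)) + 1*(exp(2*I*pi/5))*conj(exp(2*I*pi/5)) + 1*(exp(-2*I*pi/5))*conj(exp(-2*I*pi/5)) + 1*(exp(4*I*pi/5))*conj(exp(4*I*pi/5))
  = (1) + (1) + (1) + (1) + (1)
  = 5.
(Exp terms are combined using exp(i*s)*conj(exp(i*t)) = exp(i*(s-t)), and sums of them are collapsed using the identity that for every m > 1 the m distinct m-th roots of unity sum to 0, e.g. 1 + exp(2*I*pi/3) + exp(-2*I*pi/3) = 0.)
Dividing by |G| = 5 gives 5/5 = 1, matching the row-orthogonality relation <chi_3, chi_3> = [chi_3 = chi_3].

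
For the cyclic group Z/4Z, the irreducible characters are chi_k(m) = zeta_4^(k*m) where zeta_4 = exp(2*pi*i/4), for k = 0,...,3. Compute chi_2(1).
chi_2(1) = zeta_4^2 = -1

Argument: chi_2(1) = zeta_4^(2*1) = zeta_4^2. Since zeta_4^4 = 1, this equals zeta_4^2 = exp(2*pi*i*2/4) = -1.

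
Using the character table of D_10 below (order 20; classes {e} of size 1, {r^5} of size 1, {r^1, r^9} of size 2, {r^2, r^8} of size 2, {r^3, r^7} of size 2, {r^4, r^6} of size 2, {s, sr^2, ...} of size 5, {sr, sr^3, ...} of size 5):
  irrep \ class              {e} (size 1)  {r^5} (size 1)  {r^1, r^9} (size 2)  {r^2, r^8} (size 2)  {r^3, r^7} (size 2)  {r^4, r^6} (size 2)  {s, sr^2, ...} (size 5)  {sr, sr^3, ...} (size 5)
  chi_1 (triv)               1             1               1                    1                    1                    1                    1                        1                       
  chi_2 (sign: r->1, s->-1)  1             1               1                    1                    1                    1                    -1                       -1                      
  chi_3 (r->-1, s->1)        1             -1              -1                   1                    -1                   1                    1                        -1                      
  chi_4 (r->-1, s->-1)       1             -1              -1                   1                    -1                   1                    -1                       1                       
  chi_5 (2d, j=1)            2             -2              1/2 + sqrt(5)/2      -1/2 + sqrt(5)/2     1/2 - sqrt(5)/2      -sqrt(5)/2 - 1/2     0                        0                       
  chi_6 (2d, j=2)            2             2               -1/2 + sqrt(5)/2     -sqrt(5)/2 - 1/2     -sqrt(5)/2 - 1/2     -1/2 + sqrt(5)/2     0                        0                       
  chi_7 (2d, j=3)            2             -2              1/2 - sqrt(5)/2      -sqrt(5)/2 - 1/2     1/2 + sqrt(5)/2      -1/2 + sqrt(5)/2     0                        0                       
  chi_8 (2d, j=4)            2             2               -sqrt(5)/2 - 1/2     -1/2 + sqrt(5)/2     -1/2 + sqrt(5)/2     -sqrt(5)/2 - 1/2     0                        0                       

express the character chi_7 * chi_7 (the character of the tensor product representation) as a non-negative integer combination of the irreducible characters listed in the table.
chi_7 tensor chi_7 = chi_1 + chi_2 + chi_8 (all other irreducibles have multiplicity 0).

Reasoning: The character of a tensor product is the pointwise product (chi_7 * chi_7)(C) = chi_7(C) * chi_7(C):
  {e}: (2)*(2), {r^5}: (-2)*(-2), {r^1, r^9}: (1/2 - sqrt(5)/2)*(1/2 - sqrt(5)/2), {r^2, r^8}: (-sqrt(5)/2 - 1/2)*(-sqrt(5)/2 - 1/2), {r^3, r^7}: (1/2 + sqrt(5)/2)*(1/2 + sqrt(5)/2), {r^4, r^6}: (-1/2 + sqrt(5)/2)*(-1/2 + sqrt(5)/2), {s, sr^2, ...}: (0)*(0), {sr, sr^3, ...}: (0)*(0)
so (chi_7 * chi_7) takes values
  {e} -> 4, {r^5} -> 4, {r^1, r^9} -> 3/2 - sqrt(5)/2, {r^2, r^8} -> sqrt(5)/2 + 3/2, {r^3, r^7} -> sqrt(5)/2 + 3/2, {r^4, r^6} -> 3/2 - sqrt(5)/2, {s, sr^2, ...} -> 0, {sr, sr^3, ...} -> 0.
Now take the inner product of this character with each irreducible chi from the table, <chi_7*chi_7, chi> = (1/20) sum_C |C| (chi_7*chi_7)(C) conj(chi(C)):
  <chi_7*chi_7, chi_1> = (1/20)[1*(4)*conj(1) + 1*(4)*conj(1) + 2*(3/2 - sqrt(5)/2)*conj(1) + 2*(sqrt(5)/2 + 3/2)*conj(1) + 2*(sqrt(5)/2 + 3/2)*conj(1) + 2*(3/2 - sqrt(5)/2)*conj(1) + 5*(0)*conj(1) + 5*(0)*conj(1)]
      = (1/20)[(4) + (4) + (3 - sqrt(5)) + (sqrt(5) + 3) + (sqrt(5) + 3) + (3 - sqrt(5)) + (0) + (0)] = 20/20 = 1
  <chi_7*chi_7, chi_2> = (1/20)[1*(4)*conj(1) + 1*(4)*conj(1) + 2*(3/2 - sqrt(5)/2)*conj(1) + 2*(sqrt(5)/2 + 3/2)*conj(1) + 2*(sqrt(5)/2 + 3/2)*conj(1) + 2*(3/2 - sqrt(5)/2)*conj(1) + 5*(0)*conj(-1) + 5*(0)*conj(-1)]
      = (1/20)[(4) + (4) + (3 - sqrt(5)) + (sqrt(5) + 3) + (sqrt(5) + 3) + (3 - sqrt(5)) + (0) + (0)] = 20/20 = 1
  <chi_7*chi_7, chi_3> = (1/20)[1*(4)*conj(1) + 1*(4)*conj(-1) + 2*(3/2 - sqrt(5)/2)*conj(-1) + 2*(sqrt(5)/2 + 3/2)*conj(1) + 2*(sqrt(5)/2 + 3/2)*conj(-1) + 2*(3/2 - sqrt(5)/2)*conj(1) + 5*(0)*conj(1) + 5*(0)*conj(-1)]
      = (1/20)[(4) + (-4) + (-3 + sqrt(5)) + (sqrt(5) + 3) + (-3 - sqrt(5)) + (3 - sqrt(5)) + (0) + (0)] = 0/20 = 0
  <chi_7*chi_7, chi_4> = (1/20)[1*(4)*conj(1) + 1*(4)*conj(-1) + 2*(3/2 - sqrt(5)/2)*conj(-1) + 2*(sqrt(5)/2 + 3/2)*conj(1) + 2*(sqrt(5)/2 + 3/2)*conj(-1) + 2*(3/2 - sqrt(5)/2)*conj(1) + 5*(0)*conj(-1) + 5*(0)*conj(1)]
      = (1/20)[(4) + (-4) + (-3 + sqrt(5)) + (sqrt(5) + 3) + (-3 - sqrt(5)) + (3 - sqrt(5)) + (0) + (0)] = 0/20 = 0
  <chi_7*chi_7, chi_5> = (1/20)[1*(4)*conj(2) + 1*(4)*conj(-2) + 2*(3/2 - sqrt(5)/2)*conj(1/2 + sqrt(5)/2) + 2*(sqrt(5)/2 + 3/2)*conj(-1/2 + sqrt(5)/2) + 2*(sqrt(5)/2 + 3/2)*conj(1/2 - sqrt(5)/2) + 2*(3/2 - sqrt(5)/2)*conj(-sqrt(5)/2 - 1/2) + 5*(0)*conj(0) + 5*(0)*conj(0)]
      = (1/20)[(8) + (-8) + (-1 + sqrt(5)) + (1 + sqrt(5)) + (-sqrt(5) - 1) + (1 - sqrt(5)) + (0) + (0)] = 0/20 = 0
  <chi_7*chi_7, chi_6> = (1/20)[1*(4)*conj(2) + 1*(4)*conj(2) + 2*(3/2 - sqrt(5)/2)*conj(-1/2 + sqrt(5)/2) + 2*(sqrt(5)/2 + 3/2)*conj(-sqrt(5)/2 - 1/2) + 2*(sqrt(5)/2 + 3/2)*conj(-sqrt(5)/2 - 1/2) + 2*(3/2 - sqrt(5)/2)*conj(-1/2 + sqrt(5)/2) + 5*(0)*conj(0) + 5*(0)*conj(0)]
      = (1/20)[(8) + (8) + (-4 + 2*sqrt(5)) + (-2*sqrt(5) - 4) + (-2*sqrt(5) - 4) + (-4 + 2*sqrt(5)) + (0) + (0)] = 0/20 = 0
  <chi_7*chi_7, chi_7> = (1/20)[1*(4)*conj(2) + 1*(4)*conj(-2) + 2*(3/2 - sqrt(5)/2)*conj(1/2 - sqrt(5)/2) + 2*(sqrt(5)/2 + 3/2)*conj(-sqrt(5)/2 - 1/2) + 2*(sqrt(5)/2 + 3/2)*conj(1/2 + sqrt(5)/2) + 2*(3/2 - sqrt(5)/2)*conj(-1/2 + sqrt(5)/2) + 5*(0)*conj(0) + 5*(0)*conj(0)]
      = (1/20)[(8) + (-8) + (4 - 2*sqrt(5)) + (-2*sqrt(5) - 4) + (4 + 2*sqrt(5)) + (-4 + 2*sqrt(5)) + (0) + (0)] = 0/20 = 0
  <chi_7*chi_7, chi_8> = (1/20)[1*(4)*conj(2) + 1*(4)*conj(2) + 2*(3/2 - sqrt(5)/2)*conj(-sqrt(5)/2 - 1/2) + 2*(sqrt(5)/2 + 3/2)*conj(-1/2 + sqrt(5)/2) + 2*(sqrt(5)/2 + 3/2)*conj(-1/2 + sqrt(5)/2) + 2*(3/2 - sqrt(5)/2)*conj(-sqrt(5)/2 - 1/2) + 5*(0)*conj(0) + 5*(0)*conj(0)]
      = (1/20)[(8) + (8) + (1 - sqrt(5)) + (1 + sqrt(5)) + (1 + sqrt(5)) + (1 - sqrt(5)) + (0) + (0)] = 20/20 = 1
Hence the multiplicities are chi_1: 1, chi_2: 1, chi_8: 1. Dimension check: dim(chi_7)*dim(chi_7) = 2*2 = 4 and sum (mult * dim) = 1*1 + 1*1 + 1*2 = 4.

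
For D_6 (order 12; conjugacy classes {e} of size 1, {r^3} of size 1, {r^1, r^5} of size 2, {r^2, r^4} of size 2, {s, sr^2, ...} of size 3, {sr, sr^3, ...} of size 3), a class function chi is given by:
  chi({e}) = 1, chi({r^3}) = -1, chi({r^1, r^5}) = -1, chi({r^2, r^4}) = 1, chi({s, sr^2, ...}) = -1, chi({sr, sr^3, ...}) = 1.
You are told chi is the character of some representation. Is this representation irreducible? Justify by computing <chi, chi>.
Irreducible: <chi, chi> = 1.

Argument: <chi, chi> = (1/|G|) sum_C |C| * |chi(C)|^2 = (1/12)[1*|1|^2 + 1*|-1|^2 + 2*|-1|^2 + 2*|1|^2 + 3*|-1|^2 + 3*|1|^2]
  = (1/12)[(1) + (1) + (2) + (2) + (3) + (3)] = 12/12 = 1.
A character is irreducible iff <chi, chi> = 1, so this representation is irreducible.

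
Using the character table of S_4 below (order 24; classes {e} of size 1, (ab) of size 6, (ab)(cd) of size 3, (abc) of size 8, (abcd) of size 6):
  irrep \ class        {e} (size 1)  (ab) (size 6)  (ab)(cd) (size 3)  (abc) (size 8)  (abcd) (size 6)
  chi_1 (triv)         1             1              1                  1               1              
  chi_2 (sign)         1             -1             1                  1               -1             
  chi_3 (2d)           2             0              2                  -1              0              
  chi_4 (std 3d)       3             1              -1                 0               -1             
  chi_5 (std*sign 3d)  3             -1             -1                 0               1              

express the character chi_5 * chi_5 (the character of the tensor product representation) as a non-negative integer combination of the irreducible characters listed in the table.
chi_5 tensor chi_5 = chi_1 + chi_3 + chi_4 + chi_5 (all other irreducibles have multiplicity 0).

Proof sketch: The character of a tensor product is the pointwise product (chi_5 * chi_5)(C) = chi_5(C) * chi_5(C):
  {e}: (3)*(3), (ab): (-1)*(-1), (ab)(cd): (-1)*(-1), (abc): (0)*(0), (abcd): (1)*(1)
so (chi_5 * chi_5) takes values
  {e} -> 9, (ab) -> 1, (ab)(cd) -> 1, (abc) -> 0, (abcd) -> 1.
Now take the inner product of this character with each irreducible chi from the table, <chi_5*chi_5, chi> = (1/24) sum_C |C| (chi_5*chi_5)(C) conj(chi(C)):
  <chi_5*chi_5, chi_1> = (1/24)[1*(9)*conj(1) + 6*(1)*conj(1) + 3*(1)*conj(1) + 8*(0)*conj(1) + 6*(1)*conj(1)]
      = (1/24)[(9) + (6) + (3) + (0) + (6)] = 24/24 = 1
  <chi_5*chi_5, chi_2> = (1/24)[1*(9)*conj(1) + 6*(1)*conj(-1) + 3*(1)*conj(1) + 8*(0)*conj(1) + 6*(1)*conj(-1)]
      = (1/24)[(9) + (-6) + (3) + (0) + (-6)] = 0/24 = 0
  <chi_5*chi_5, chi_3> = (1/24)[1*(9)*conj(2) + 6*(1)*conj(0) + 3*(1)*conj(2) + 8*(0)*conj(-1) + 6*(1)*conj(0)]
      = (1/24)[(18) + (0) + (6) + (0) + (0)] = 24/24 = 1
  <chi_5*chi_5, chi_4> = (1/24)[1*(9)*conj(3) + 6*(1)*conj(1) + 3*(1)*conj(-1) + 8*(0)*conj(0) + 6*(1)*conj(-1)]
      = (1/24)[(27) + (6) + (-3) + (0) + (-6)] = 24/24 = 1
  <chi_5*chi_5, chi_5> = (1/24)[1*(9)*conj(3) + 6*(1)*conj(-1) + 3*(1)*conj(-1) + 8*(0)*conj(0) + 6*(1)*conj(1)]
      = (1/24)[(27) + (-6) + (-3) + (0) + (6)] = 24/24 = 1
Hence the multiplicities are chi_1: 1, chi_3: 1, chi_4: 1, chi_5: 1. Dimension check: dim(chi_5)*dim(chi_5) = 3*3 = 9 and sum (mult * dim) = 1*1 + 1*2 + 1*3 + 1*3 = 9.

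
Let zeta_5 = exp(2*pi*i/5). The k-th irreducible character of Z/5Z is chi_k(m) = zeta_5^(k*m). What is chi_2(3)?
chi_2(3) = zeta_5^6 = exp(2*I*pi/5)

Why: chi_2(3) = zeta_5^(2*3) = zeta_5^6. Since zeta_5^5 = 1, this equals zeta_5^1 = exp(2*pi*i*1/5) = exp(2*I*pi/5).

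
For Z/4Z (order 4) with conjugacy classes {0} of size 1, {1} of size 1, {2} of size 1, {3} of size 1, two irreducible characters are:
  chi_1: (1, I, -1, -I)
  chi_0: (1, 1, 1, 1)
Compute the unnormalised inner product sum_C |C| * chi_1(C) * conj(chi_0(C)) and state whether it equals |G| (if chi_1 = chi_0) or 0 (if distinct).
Sum = 0; so <chi_1, chi_0> = 0 (distinct irreducibles are orthogonal).

Details: Compute term by term over conjugacy classes (|C| * chi_1(C) * conj(chi_0(C))):
  1*(1)*conj(1) + 1*(I)*conj(1) + 1*(-1)*conj(1) + 1*(-I)*conj(1)
  = (1) + (I) + (-1) + (-I)
  = 0.
(Exp terms are combined using exp(i*s)*conj(exp(i*t)) = exp(i*(s-t)), and sums of them are collapsed using the identity that for every m > 1 the m distinct m-th roots of unity sum to 0, e.g. 1 + exp(2*I*pi/3) + exp(-2*I*pi/3) = 0.)
Dividing by |G| = 4 gives 0/4 = 0, matching the row-orthogonality relation <chi_1, chi_0> = [chi_1 = chi_0].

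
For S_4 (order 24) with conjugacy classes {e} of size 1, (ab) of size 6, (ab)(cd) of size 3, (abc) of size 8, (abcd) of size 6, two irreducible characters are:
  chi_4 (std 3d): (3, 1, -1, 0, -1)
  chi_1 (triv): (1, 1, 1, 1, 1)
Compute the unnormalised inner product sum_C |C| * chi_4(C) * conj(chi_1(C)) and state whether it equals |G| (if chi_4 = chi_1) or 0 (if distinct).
Sum = 0; so <chi_4, chi_1> = 0 (distinct irreducibles are orthogonal).

Justification: Compute term by term over conjugacy classes (|C| * chi_4(C) * conj(chi_1(C))):
  1*(3)*conj(1) + 6*(1)*conj(1) + 3*(-1)*conj(1) + 8*(0)*conj(1) + 6*(-1)*conj(1)
  = (3) + (6) + (-3) + (0) + (-6)
  = 0.
Dividing by |G| = 24 gives 0/24 = 0, matching the row-orthogonality relation <chi_4, chi_1> = [chi_4 = chi_1].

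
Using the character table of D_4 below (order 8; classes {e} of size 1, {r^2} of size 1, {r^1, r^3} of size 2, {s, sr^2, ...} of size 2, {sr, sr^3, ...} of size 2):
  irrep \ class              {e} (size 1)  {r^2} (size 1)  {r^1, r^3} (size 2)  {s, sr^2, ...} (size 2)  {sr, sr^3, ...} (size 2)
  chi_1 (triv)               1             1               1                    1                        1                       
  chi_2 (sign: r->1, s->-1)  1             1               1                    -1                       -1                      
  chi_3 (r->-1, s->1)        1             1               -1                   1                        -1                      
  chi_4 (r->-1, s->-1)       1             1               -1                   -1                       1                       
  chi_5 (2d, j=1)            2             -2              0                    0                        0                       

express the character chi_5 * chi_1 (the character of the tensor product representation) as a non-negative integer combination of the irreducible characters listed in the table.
chi_5 tensor chi_1 = chi_5 (all other irreducibles have multiplicity 0).

The character of a tensor product is the pointwise product (chi_5 * chi_1)(C) = chi_5(C) * chi_1(C):
  {e}: (2)*(1), {r^2}: (-2)*(1), {r^1, r^3}: (0)*(1), {s, sr^2, ...}: (0)*(1), {sr, sr^3, ...}: (0)*(1)
so (chi_5 * chi_1) takes values
  {e} -> 2, {r^2} -> -2, {r^1, r^3} -> 0, {s, sr^2, ...} -> 0, {sr, sr^3, ...} -> 0.
Now take the inner product of this character with each irreducible chi from the table, <chi_5*chi_1, chi> = (1/8) sum_C |C| (chi_5*chi_1)(C) conj(chi(C)):
  <chi_5*chi_1, chi_1> = (1/8)[1*(2)*conj(1) + 1*(-2)*conj(1) + 2*(0)*conj(1) + 2*(0)*conj(1) + 2*(0)*conj(1)]
      = (1/8)[(2) + (-2) + (0) + (0) + (0)] = 0/8 = 0
  <chi_5*chi_1, chi_2> = (1/8)[1*(2)*conj(1) + 1*(-2)*conj(1) + 2*(0)*conj(1) + 2*(0)*conj(-1) + 2*(0)*conj(-1)]
      = (1/8)[(2) + (-2) + (0) + (0) + (0)] = 0/8 = 0
  <chi_5*chi_1, chi_3> = (1/8)[1*(2)*conj(1) + 1*(-2)*conj(1) + 2*(0)*conj(-1) + 2*(0)*conj(1) + 2*(0)*conj(-1)]
      = (1/8)[(2) + (-2) + (0) + (0) + (0)] = 0/8 = 0
  <chi_5*chi_1, chi_4> = (1/8)[1*(2)*conj(1) + 1*(-2)*conj(1) + 2*(0)*conj(-1) + 2*(0)*conj(-1) + 2*(0)*conj(1)]
      = (1/8)[(2) + (-2) + (0) + (0) + (0)] = 0/8 = 0
  <chi_5*chi_1, chi_5> = (1/8)[1*(2)*conj(2) + 1*(-2)*conj(-2) + 2*(0)*conj(0) + 2*(0)*conj(0) + 2*(0)*conj(0)]
      = (1/8)[(4) + (4) + (0) + (0) + (0)] = 8/8 = 1
Hence the multiplicities are chi_5: 1. Dimension check: dim(chi_5)*dim(chi_1) = 2*1 = 2 and sum (mult * dim) = 1*2 = 2.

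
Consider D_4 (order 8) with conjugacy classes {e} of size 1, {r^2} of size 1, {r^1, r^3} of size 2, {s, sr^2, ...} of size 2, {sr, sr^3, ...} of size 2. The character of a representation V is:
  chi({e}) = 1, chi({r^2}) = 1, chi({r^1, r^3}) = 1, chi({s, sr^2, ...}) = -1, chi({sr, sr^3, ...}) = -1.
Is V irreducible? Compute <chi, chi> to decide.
Irreducible: <chi, chi> = 1.

Details: <chi, chi> = (1/|G|) sum_C |C| * |chi(C)|^2 = (1/8)[1*|1|^2 + 1*|1|^2 + 2*|1|^2 + 2*|-1|^2 + 2*|-1|^2]
  = (1/8)[(1) + (1) + (2) + (2) + (2)] = 8/8 = 1.
A character is irreducible iff <chi, chi> = 1, so this representation is irreducible.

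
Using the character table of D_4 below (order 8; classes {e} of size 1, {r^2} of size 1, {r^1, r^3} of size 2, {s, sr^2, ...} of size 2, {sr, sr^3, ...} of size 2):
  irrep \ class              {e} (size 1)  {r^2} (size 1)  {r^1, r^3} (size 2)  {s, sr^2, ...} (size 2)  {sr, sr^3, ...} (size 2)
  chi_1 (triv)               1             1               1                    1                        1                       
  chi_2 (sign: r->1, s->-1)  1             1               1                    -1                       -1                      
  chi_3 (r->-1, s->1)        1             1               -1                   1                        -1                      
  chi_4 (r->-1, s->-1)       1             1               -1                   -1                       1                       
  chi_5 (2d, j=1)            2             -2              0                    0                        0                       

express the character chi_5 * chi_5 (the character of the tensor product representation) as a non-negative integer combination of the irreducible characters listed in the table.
chi_5 tensor chi_5 = chi_1 + chi_2 + chi_3 + chi_4 (all other irreducibles have multiplicity 0).

Proof sketch: The character of a tensor product is the pointwise product (chi_5 * chi_5)(C) = chi_5(C) * chi_5(C):
  {e}: (2)*(2), {r^2}: (-2)*(-2), {r^1, r^3}: (0)*(0), {s, sr^2, ...}: (0)*(0), {sr, sr^3, ...}: (0)*(0)
so (chi_5 * chi_5) takes values
  {e} -> 4, {r^2} -> 4, {r^1, r^3} -> 0, {s, sr^2, ...} -> 0, {sr, sr^3, ...} -> 0.
Now take the inner product of this character with each irreducible chi from the table, <chi_5*chi_5, chi> = (1/8) sum_C |C| (chi_5*chi_5)(C) conj(chi(C)):
  <chi_5*chi_5, chi_1> = (1/8)[1*(4)*conj(1) + 1*(4)*conj(1) + 2*(0)*conj(1) + 2*(0)*conj(1) + 2*(0)*conj(1)]
      = (1/8)[(4) + (4) + (0) + (0) + (0)] = 8/8 = 1
  <chi_5*chi_5, chi_2> = (1/8)[1*(4)*conj(1) + 1*(4)*conj(1) + 2*(0)*conj(1) + 2*(0)*conj(-1) + 2*(0)*conj(-1)]
      = (1/8)[(4) + (4) + (0) + (0) + (0)] = 8/8 = 1
  <chi_5*chi_5, chi_3> = (1/8)[1*(4)*conj(1) + 1*(4)*conj(1) + 2*(0)*conj(-1) + 2*(0)*conj(1) + 2*(0)*conj(-1)]
      = (1/8)[(4) + (4) + (0) + (0) + (0)] = 8/8 = 1
  <chi_5*chi_5, chi_4> = (1/8)[1*(4)*conj(1) + 1*(4)*conj(1) + 2*(0)*conj(-1) + 2*(0)*conj(-1) + 2*(0)*conj(1)]
      = (1/8)[(4) + (4) + (0) + (0) + (0)] = 8/8 = 1
  <chi_5*chi_5, chi_5> = (1/8)[1*(4)*conj(2) + 1*(4)*conj(-2) + 2*(0)*conj(0) + 2*(0)*conj(0) + 2*(0)*conj(0)]
      = (1/8)[(8) + (-8) + (0) + (0) + (0)] = 0/8 = 0
Hence the multiplicities are chi_1: 1, chi_2: 1, chi_3: 1, chi_4: 1. Dimension check: dim(chi_5)*dim(chi_5) = 2*2 = 4 and sum (mult * dim) = 1*1 + 1*1 + 1*1 + 1*1 = 4.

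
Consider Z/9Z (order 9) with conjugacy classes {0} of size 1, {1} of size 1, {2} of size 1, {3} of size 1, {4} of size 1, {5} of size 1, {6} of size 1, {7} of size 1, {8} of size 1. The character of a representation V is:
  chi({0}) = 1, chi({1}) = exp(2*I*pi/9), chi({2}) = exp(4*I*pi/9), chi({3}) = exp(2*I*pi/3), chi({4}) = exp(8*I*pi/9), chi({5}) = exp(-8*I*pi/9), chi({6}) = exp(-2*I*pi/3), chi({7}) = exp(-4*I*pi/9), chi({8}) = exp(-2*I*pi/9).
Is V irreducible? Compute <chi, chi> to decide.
Irreducible: <chi, chi> = 1.

Solution. <chi, chi> = (1/|G|) sum_C |C| * |chi(C)|^2 = (1/9)[1*|1|^2 + 1*|exp(2*I*pi/9)|^2 + 1*|exp(4*I*pi/9)|^2 + 1*|exp(2*I*pi/3)|^2 + 1*|exp(8*I*pi/9)|^2 + 1*|exp(-8*I*pi/9)|^2 + 1*|exp(-2*I*pi/3)|^2 + 1*|exp(-4*I*pi/9)|^2 + 1*|exp(-2*I*pi/9)|^2]
  = (1/9)[(1) + (1) + (1) + (1) + (1) + (1) + (1) + (1) + (1)] = 9/9 = 1.
(Exp terms are combined using exp(i*s)*conj(exp(i*t)) = exp(i*(s-t)), and sums of them are collapsed using the identity that for every m > 1 the m distinct m-th roots of unity sum to 0, e.g. 1 + exp(2*I*pi/3) + exp(-2*I*pi/3) = 0.)
A character is irreducible iff <chi, chi> = 1, so this representation is irreducible.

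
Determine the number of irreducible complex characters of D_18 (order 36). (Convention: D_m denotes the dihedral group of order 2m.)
12

Justification: The number of irreducible complex representations of a finite group equals its number of conjugacy classes. D_18 has 12 conjugacy classes (n/2 + 3 for n even), so D_18 (order 36) has exactly 12 irreducible complex representations.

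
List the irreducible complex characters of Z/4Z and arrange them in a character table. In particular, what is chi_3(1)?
Character table of Z/4Z (irreps indexed chi_0,...,chi_3 with chi_k(m) = zeta_4^(k*m), zeta_4 = exp(2*pi*i/4)):
  irrep \ class  {0} (size 1)  {1} (size 1)  {2} (size 1)  {3} (size 1)
  chi_0          1             1             1             1           
  chi_1          1             I             -1            -I          
  chi_2          1             -1            1             -1          
  chi_3          1             -I            -1            I           

Spot check: chi_3(1) = zeta_4^(3*1) = zeta_4^3 = -I.

Derivation: Z/4Z is abelian, so all 4 irreducible complex representations are 1-dimensional. They are given by chi_k(m) = zeta_4^(k*m) for k = 0,...,3. Row orthogonality: sum_m chi_k(m) conj(chi_l(m)) = 4 * [k = l].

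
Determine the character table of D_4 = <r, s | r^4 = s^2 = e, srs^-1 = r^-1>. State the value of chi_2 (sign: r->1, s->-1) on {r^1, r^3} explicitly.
Conjugacy classes: {e} of size 1, {r^2} of size 1, {r^1, r^3} of size 2, {s, sr^2, ...} of size 2, {sr, sr^3, ...} of size 2.
Character table:
  irrep \ class              {e} (size 1)  {r^2} (size 1)  {r^1, r^3} (size 2)  {s, sr^2, ...} (size 2)  {sr, sr^3, ...} (size 2)
  chi_1 (triv)               1             1               1                    1                        1                       
  chi_2 (sign: r->1, s->-1)  1             1               1                    -1                       -1                      
  chi_3 (r->-1, s->1)        1             1               -1                   1                        -1                      
  chi_4 (r->-1, s->-1)       1             1               -1                   -1                       1                       
  chi_5 (2d, j=1)            2             -2              0                    0                        0                       

Spot check: chi_2 (sign: r->1, s->-1) on {r^1, r^3} = 1.

Argument: D_4 has order 2*4 = 8 with 5 conjugacy classes, hence 5 irreducibles. Sum of squared dims 1 + 1 + 1 + 1 + 4 = 8 = |G|. Linear characters come from the abelianisation; the 2-dimensional irreps have character r^k -> 2*cos(2*pi*j*k/4), reflections -> 0.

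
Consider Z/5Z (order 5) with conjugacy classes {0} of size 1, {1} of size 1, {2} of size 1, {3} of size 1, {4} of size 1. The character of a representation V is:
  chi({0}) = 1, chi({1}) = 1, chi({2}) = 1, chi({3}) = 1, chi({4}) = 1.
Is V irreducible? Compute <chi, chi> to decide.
Irreducible: <chi, chi> = 1.

Derivation: <chi, chi> = (1/|G|) sum_C |C| * |chi(C)|^2 = (1/5)[1*|1|^2 + 1*|1|^2 + 1*|1|^2 + 1*|1|^2 + 1*|1|^2]
  = (1/5)[(1) + (1) + (1) + (1) + (1)] = 5/5 = 1.
(Exp terms are combined using exp(i*s)*conj(exp(i*t)) = exp(i*(s-t)), and sums of them are collapsed using the identity that for every m > 1 the m distinct m-th roots of unity sum to 0, e.g. 1 + exp(2*I*pi/3) + exp(-2*I*pi/3) = 0.)
A character is irreducible iff <chi, chi> = 1, so this representation is irreducible.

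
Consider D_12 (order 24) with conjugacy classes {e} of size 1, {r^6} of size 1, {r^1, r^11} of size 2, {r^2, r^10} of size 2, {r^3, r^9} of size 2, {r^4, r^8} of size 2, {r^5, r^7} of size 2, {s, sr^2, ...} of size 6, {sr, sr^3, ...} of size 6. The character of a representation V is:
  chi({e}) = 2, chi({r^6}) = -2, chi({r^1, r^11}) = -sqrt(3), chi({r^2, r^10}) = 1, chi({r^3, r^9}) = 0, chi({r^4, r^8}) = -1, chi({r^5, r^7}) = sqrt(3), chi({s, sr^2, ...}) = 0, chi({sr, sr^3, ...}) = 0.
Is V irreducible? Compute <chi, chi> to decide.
Irreducible: <chi, chi> = 1.

Working: <chi, chi> = (1/|G|) sum_C |C| * |chi(C)|^2 = (1/24)[1*|2|^2 + 1*|-2|^2 + 2*|-sqrt(3)|^2 + 2*|1|^2 + 2*|0|^2 + 2*|-1|^2 + 2*|sqrt(3)|^2 + 6*|0|^2 + 6*|0|^2]
  = (1/24)[(4) + (4) + (6) + (2) + (0) + (2) + (6) + (0) + (0)] = 24/24 = 1.
A character is irreducible iff <chi, chi> = 1, so this representation is irreducible.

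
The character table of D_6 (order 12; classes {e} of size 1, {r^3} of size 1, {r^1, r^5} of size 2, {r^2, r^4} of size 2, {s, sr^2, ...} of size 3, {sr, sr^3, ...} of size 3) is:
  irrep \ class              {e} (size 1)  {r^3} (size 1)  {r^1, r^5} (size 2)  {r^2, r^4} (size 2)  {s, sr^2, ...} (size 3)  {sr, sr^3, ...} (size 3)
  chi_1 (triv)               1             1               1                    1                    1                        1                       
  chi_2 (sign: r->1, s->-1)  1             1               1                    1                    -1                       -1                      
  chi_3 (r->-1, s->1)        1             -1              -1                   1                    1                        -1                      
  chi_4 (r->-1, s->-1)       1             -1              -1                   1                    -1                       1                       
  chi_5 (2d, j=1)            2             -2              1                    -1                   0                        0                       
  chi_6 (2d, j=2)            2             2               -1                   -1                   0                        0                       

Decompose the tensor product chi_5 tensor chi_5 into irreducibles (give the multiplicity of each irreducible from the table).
chi_5 tensor chi_5 = chi_1 + chi_2 + chi_6 (all other irreducibles have multiplicity 0).

Details: The character of a tensor product is the pointwise product (chi_5 * chi_5)(C) = chi_5(C) * chi_5(C):
  {e}: (2)*(2), {r^3}: (-2)*(-2), {r^1, r^5}: (1)*(1), {r^2, r^4}: (-1)*(-1), {s, sr^2, ...}: (0)*(0), {sr, sr^3, ...}: (0)*(0)
so (chi_5 * chi_5) takes values
  {e} -> 4, {r^3} -> 4, {r^1, r^5} -> 1, {r^2, r^4} -> 1, {s, sr^2, ...} -> 0, {sr, sr^3, ...} -> 0.
Now take the inner product of this character with each irreducible chi from the table, <chi_5*chi_5, chi> = (1/12) sum_C |C| (chi_5*chi_5)(C) conj(chi(C)):
  <chi_5*chi_5, chi_1> = (1/12)[1*(4)*conj(1) + 1*(4)*conj(1) + 2*(1)*conj(1) + 2*(1)*conj(1) + 3*(0)*conj(1) + 3*(0)*conj(1)]
      = (1/12)[(4) + (4) + (2) + (2) + (0) + (0)] = 12/12 = 1
  <chi_5*chi_5, chi_2> = (1/12)[1*(4)*conj(1) + 1*(4)*conj(1) + 2*(1)*conj(1) + 2*(1)*conj(1) + 3*(0)*conj(-1) + 3*(0)*conj(-1)]
      = (1/12)[(4) + (4) + (2) + (2) + (0) + (0)] = 12/12 = 1
  <chi_5*chi_5, chi_3> = (1/12)[1*(4)*conj(1) + 1*(4)*conj(-1) + 2*(1)*conj(-1) + 2*(1)*conj(1) + 3*(0)*conj(1) + 3*(0)*conj(-1)]
      = (1/12)[(4) + (-4) + (-2) + (2) + (0) + (0)] = 0/12 = 0
  <chi_5*chi_5, chi_4> = (1/12)[1*(4)*conj(1) + 1*(4)*conj(-1) + 2*(1)*conj(-1) + 2*(1)*conj(1) + 3*(0)*conj(-1) + 3*(0)*conj(1)]
      = (1/12)[(4) + (-4) + (-2) + (2) + (0) + (0)] = 0/12 = 0
  <chi_5*chi_5, chi_5> = (1/12)[1*(4)*conj(2) + 1*(4)*conj(-2) + 2*(1)*conj(1) + 2*(1)*conj(-1) + 3*(0)*conj(0) + 3*(0)*conj(0)]
      = (1/12)[(8) + (-8) + (2) + (-2) + (0) + (0)] = 0/12 = 0
  <chi_5*chi_5, chi_6> = (1/12)[1*(4)*conj(2) + 1*(4)*conj(2) + 2*(1)*conj(-1) + 2*(1)*conj(-1) + 3*(0)*conj(0) + 3*(0)*conj(0)]
      = (1/12)[(8) + (8) + (-2) + (-2) + (0) + (0)] = 12/12 = 1
Hence the multiplicities are chi_1: 1, chi_2: 1, chi_6: 1. Dimension check: dim(chi_5)*dim(chi_5) = 2*2 = 4 and sum (mult * dim) = 1*1 + 1*1 + 1*2 = 4.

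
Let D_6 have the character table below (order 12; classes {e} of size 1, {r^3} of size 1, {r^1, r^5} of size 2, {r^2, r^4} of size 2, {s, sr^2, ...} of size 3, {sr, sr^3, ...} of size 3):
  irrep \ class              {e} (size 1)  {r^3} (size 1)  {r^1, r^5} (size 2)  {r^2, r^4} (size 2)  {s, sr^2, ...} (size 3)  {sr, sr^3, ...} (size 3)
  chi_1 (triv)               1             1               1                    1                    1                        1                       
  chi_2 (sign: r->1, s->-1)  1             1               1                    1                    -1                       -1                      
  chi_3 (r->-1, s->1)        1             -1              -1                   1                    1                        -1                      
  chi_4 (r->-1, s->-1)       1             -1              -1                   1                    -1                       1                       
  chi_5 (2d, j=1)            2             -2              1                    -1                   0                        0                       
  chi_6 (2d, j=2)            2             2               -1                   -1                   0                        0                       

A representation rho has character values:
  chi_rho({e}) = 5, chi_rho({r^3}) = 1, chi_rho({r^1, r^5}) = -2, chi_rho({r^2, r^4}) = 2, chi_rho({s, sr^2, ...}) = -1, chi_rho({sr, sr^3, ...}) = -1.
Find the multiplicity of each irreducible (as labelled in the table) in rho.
Multiplicities: chi_1: 0, chi_2: 1, chi_3: 1, chi_4: 1, chi_5: 0, chi_6: 1.

Details: Use <chi_rho, chi> = (1/|G|) sum_C |C| * chi_rho(C) * conj(chi(C)) with |G| = 12 for each irreducible chi in the table:
  <chi_rho, chi_1> = (1/12)[1*(5)*conj(1) + 1*(1)*conj(1) + 2*(-2)*conj(1) + 2*(2)*conj(1) + 3*(-1)*conj(1) + 3*(-1)*conj(1)]
      = (1/12)[(5) + (1) + (-4) + (4) + (-3) + (-3)] = 0/12 = 0
  <chi_rho, chi_2> = (1/12)[1*(5)*conj(1) + 1*(1)*conj(1) + 2*(-2)*conj(1) + 2*(2)*conj(1) + 3*(-1)*conj(-1) + 3*(-1)*conj(-1)]
      = (1/12)[(5) + (1) + (-4) + (4) + (3) + (3)] = 12/12 = 1
  <chi_rho, chi_3> = (1/12)[1*(5)*conj(1) + 1*(1)*conj(-1) + 2*(-2)*conj(-1) + 2*(2)*conj(1) + 3*(-1)*conj(1) + 3*(-1)*conj(-1)]
      = (1/12)[(5) + (-1) + (4) + (4) + (-3) + (3)] = 12/12 = 1
  <chi_rho, chi_4> = (1/12)[1*(5)*conj(1) + 1*(1)*conj(-1) + 2*(-2)*conj(-1) + 2*(2)*conj(1) + 3*(-1)*conj(-1) + 3*(-1)*conj(1)]
      = (1/12)[(5) + (-1) + (4) + (4) + (3) + (-3)] = 12/12 = 1
  <chi_rho, chi_5> = (1/12)[1*(5)*conj(2) + 1*(1)*conj(-2) + 2*(-2)*conj(1) + 2*(2)*conj(-1) + 3*(-1)*conj(0) + 3*(-1)*conj(0)]
      = (1/12)[(10) + (-2) + (-4) + (-4) + (0) + (0)] = 0/12 = 0
  <chi_rho, chi_6> = (1/12)[1*(5)*conj(2) + 1*(1)*conj(2) + 2*(-2)*conj(-1) + 2*(2)*conj(-1) + 3*(-1)*conj(0) + 3*(-1)*conj(0)]
      = (1/12)[(10) + (2) + (4) + (-4) + (0) + (0)] = 12/12 = 1
Dimension check: dim(rho) = sum (mult * dim) = 0*1 + 1*1 + 1*1 + 1*1 + 0*2 + 1*2 = 5 = chi_rho(e) = 5.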